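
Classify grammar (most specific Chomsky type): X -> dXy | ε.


Single nonterminal LHS, but d^n y^n is not regular
Classification: Type 2 (Context-Free)


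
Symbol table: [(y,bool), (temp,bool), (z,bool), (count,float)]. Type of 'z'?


Lookup 'z' → type bool


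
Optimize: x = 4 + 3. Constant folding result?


4 + 3 = 7 at compile time
Optimized: x = 7


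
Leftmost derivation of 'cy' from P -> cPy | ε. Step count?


Derivation: P => cPy => cy
Steps: 2


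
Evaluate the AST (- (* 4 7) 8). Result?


Evaluate inner: (* 4 7) = 28
Evaluate root: (- 28 8) = 20
Result: 20


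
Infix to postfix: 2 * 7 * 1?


Left to right (same or higher precedence on left)
Postfix: 2 7 * 1 *


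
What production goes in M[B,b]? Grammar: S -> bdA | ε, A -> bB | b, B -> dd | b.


For [B, b]: 'b' ∈ FIRST(b)
Entry: B -> b


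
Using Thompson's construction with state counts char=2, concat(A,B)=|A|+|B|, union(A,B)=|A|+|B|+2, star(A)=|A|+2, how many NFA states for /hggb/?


Syntax tree has 4 char leaf(s), 0 union(s), 0 star(s)
chars contribute 4×2 = 8; each union adds +2; each star adds +2
Total: 8 + 0 + 0 = 8 states


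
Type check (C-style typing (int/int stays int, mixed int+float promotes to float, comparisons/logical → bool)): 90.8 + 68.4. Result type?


Operand types: float + float
Rule: mixed int/float promotes to float; int/int stays int
Result type: float


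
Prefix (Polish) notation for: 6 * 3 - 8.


left-to-right (same/higher precedence on left): tree is (- (* 6 3) 8)
Prefix: - * 6 3 8


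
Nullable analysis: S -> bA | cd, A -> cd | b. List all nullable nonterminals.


A nonterminal is nullable iff some alternative derives ε (directly, or every symbol in it is nullable)
Nullable: {}


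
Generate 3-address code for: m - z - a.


Break into single-operator statements:
t1 = m - z
t2 = t1 - a


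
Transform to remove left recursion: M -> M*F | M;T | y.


Left-recursive alternatives: M*F, M;T; non-recursive: y
Introduce M': M -> yM', M' -> *FM' | ;TM' | ε


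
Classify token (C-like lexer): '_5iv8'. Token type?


Pattern: letter/underscore followed by alphanumerics, not a keyword
Type: IDENTIFIER


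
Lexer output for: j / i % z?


Scan left to right, longest-match per lexeme
Tokens: ID(j), OP(/), ID(i), OP(%), ID(z)


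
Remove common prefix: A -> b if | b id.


Common prefix: 'b'
Factored: A -> b A', A' -> if | id


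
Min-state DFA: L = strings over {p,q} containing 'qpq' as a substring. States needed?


KMP-style automaton: 3 progress states + 1 absorbing accept = 4
Minimal DFA: 4 states


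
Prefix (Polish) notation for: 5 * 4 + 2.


left-to-right (same/higher precedence on left): tree is (+ (* 5 4) 2)
Prefix: + * 5 4 2


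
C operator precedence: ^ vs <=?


'<=' is relational (level 7); '^' is bitwise XOR (level 4)
Higher level binds tighter
'<=' has higher precedence than '^'


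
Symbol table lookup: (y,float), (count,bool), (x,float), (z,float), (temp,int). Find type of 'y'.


Lookup 'y' → type float


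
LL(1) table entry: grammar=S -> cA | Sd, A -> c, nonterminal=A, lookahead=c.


For [A, c]: 'c' ∈ FIRST(c)
Entry: A -> c


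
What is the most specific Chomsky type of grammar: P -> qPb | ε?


Single nonterminal LHS, but q^n b^n is not regular
Classification: Type 2 (Context-Free)


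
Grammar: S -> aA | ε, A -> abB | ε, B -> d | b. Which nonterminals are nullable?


A nonterminal is nullable iff some alternative derives ε (directly, or every symbol in it is nullable)
Nullable: {A, S}


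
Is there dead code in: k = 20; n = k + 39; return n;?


k is read by n's definition; n is returned
No dead code


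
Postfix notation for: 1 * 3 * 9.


Left to right (same or higher precedence on left)
Postfix: 1 3 * 9 *


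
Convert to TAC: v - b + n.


Break into single-operator statements:
t1 = v - b
t2 = t1 + n


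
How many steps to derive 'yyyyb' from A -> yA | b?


Derivation: A => yA => yyA => yyyA => yyyyA => yyyyb
Steps: 5


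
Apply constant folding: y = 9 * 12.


9 * 12 = 108 at compile time
Optimized: y = 108


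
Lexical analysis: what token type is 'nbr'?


Pattern: letter/underscore followed by alphanumerics, not a keyword
Type: IDENTIFIER


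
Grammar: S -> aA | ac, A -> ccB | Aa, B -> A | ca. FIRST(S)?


Per alternative of S: FIRST(aA) = {a}; FIRST(ac) = {a}
FIRST(S) = {a}


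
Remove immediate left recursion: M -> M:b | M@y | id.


Left-recursive alternatives: M:b, M@y; non-recursive: id
Introduce M': M -> idM', M' -> :bM' | @yM' | ε


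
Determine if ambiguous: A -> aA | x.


right-linear, alternatives start with distinct terminals 'a' vs 'x': unique leftmost derivation
Unambiguous


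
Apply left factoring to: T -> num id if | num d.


Common prefix: 'num'
Factored: T -> num T', T' -> id if | d


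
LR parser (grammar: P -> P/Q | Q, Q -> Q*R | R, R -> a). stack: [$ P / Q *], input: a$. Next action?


no handle; shift 'a'
Action: shift


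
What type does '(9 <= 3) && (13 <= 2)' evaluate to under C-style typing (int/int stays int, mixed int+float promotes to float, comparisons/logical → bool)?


Operand types: bool && bool
Rule: logical operators take bool operands and yield bool
Result type: bool


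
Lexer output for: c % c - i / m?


Scan left to right, longest-match per lexeme
Tokens: ID(c), OP(%), ID(c), OP(-), ID(i), OP(/), ID(m)


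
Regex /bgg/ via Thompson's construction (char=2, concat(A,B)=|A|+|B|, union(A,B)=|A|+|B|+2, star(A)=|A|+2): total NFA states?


Syntax tree has 3 char leaf(s), 0 union(s), 0 star(s)
chars contribute 3×2 = 6; each union adds +2; each star adds +2
Total: 6 + 0 + 0 = 6 states


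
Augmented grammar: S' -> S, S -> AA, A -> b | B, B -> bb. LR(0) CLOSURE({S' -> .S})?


Start: S' -> .S
For each item with dot before a nonterminal B, add B -> .γ for every B-production
Closure: [S' -> .S, S -> .AA, A -> .b, A -> .B, B -> .bb]


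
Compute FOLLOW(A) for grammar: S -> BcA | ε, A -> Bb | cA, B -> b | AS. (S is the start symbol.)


$ ∈ FOLLOW(S). For each A -> αBβ: add FIRST(β)\{ε} to FOLLOW(B); if β nullable, add FOLLOW(A).
FOLLOW(A) = {$, b, c}


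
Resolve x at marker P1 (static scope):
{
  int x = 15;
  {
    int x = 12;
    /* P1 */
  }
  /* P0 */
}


x declared in the same block as P1
x = 12


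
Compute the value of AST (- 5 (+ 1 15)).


Evaluate inner: (+ 1 15) = 16
Evaluate root: (- 5 16) = -11
Result: -11


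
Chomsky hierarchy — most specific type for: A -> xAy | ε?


Single nonterminal LHS, but x^n y^n is not regular
Classification: Type 2 (Context-Free)


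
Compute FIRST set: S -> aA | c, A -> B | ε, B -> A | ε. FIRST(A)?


Per alternative of A: FIRST(B) = {ε}; FIRST(ε) = {ε}
FIRST(A) = {ε}


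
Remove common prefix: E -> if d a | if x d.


Common prefix: 'if'
Factored: E -> if E', E' -> d a | x d


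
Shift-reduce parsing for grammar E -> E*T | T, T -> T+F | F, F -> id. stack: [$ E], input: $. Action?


start symbol E on stack, input exhausted
Action: accept


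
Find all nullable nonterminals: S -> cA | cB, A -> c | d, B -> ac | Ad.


A nonterminal is nullable iff some alternative derives ε (directly, or every symbol in it is nullable)
Nullable: {}


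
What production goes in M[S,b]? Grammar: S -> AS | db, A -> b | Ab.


For [S, b]: 'b' ∈ FIRST(AS)
Entry: S -> AS


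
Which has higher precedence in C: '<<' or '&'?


'<<' is shift (level 8); '&' is bitwise AND (level 5)
Higher level binds tighter
'<<' has higher precedence than '&'


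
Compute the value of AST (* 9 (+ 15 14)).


Evaluate inner: (+ 15 14) = 29
Evaluate root: (* 9 29) = 261
Result: 261


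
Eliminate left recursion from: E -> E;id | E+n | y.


Left-recursive alternatives: E;id, E+n; non-recursive: y
Introduce E': E -> yE', E' -> ;idE' | +nE' | ε


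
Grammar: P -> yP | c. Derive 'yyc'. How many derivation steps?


Derivation: P => yP => yyP => yyc
Steps: 3


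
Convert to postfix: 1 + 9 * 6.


* has higher precedence, evaluate 9*6 first
Postfix: 1 9 6 * +


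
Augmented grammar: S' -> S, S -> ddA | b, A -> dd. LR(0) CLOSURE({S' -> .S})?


Start: S' -> .S
For each item with dot before a nonterminal B, add B -> .γ for every B-production
Closure: [S' -> .S, S -> .ddA, S -> .b]


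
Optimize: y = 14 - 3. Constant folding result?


14 - 3 = 11 at compile time
Optimized: y = 11


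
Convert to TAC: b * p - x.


Break into single-operator statements:
t1 = b * p
t2 = t1 - x


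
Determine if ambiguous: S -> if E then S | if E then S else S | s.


dangling else: 'if E then if E then s else s' parses two ways
Ambiguous


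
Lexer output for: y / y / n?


Scan left to right, longest-match per lexeme
Tokens: ID(y), OP(/), ID(y), OP(/), ID(n)


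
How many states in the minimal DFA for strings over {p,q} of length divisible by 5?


Track length mod 5: states 0..4, accept at 0
Minimal DFA: 5 states


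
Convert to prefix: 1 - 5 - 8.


left-to-right (same/higher precedence on left): tree is (- (- 1 5) 8)
Prefix: - - 1 5 8


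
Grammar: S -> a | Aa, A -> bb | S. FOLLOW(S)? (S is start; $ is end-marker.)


$ ∈ FOLLOW(S). For each A -> αBβ: add FIRST(β)\{ε} to FOLLOW(B); if β nullable, add FOLLOW(A).
FOLLOW(S) = {$, a}


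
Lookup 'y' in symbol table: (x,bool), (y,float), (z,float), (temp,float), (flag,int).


Lookup 'y' → type float


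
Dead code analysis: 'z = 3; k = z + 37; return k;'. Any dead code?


z is read by k's definition; k is returned
No dead code


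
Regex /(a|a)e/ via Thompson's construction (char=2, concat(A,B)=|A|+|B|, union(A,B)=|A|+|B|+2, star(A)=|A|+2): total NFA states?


Syntax tree has 3 char leaf(s), 1 union(s), 0 star(s)
chars contribute 3×2 = 6; each union adds +2; each star adds +2
Total: 6 + 2 + 0 = 8 states


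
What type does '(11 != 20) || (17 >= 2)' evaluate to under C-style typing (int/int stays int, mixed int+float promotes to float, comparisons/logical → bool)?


Operand types: bool || bool
Rule: logical operators take bool operands and yield bool
Result type: bool


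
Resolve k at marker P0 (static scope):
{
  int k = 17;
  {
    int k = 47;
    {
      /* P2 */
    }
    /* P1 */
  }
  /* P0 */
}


k declared in the same block as P0
k = 17


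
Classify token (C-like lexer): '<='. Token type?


Pattern: operator symbol
Type: OPERATOR


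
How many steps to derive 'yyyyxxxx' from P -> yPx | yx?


Derivation: P => yPx => yyPxx => yyyPxxx => yyyyxxxx
Steps: 4


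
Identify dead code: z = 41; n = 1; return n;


z is assigned but never read
Dead: 'z = 41'


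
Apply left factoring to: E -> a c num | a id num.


Common prefix: 'a'
Factored: E -> a E', E' -> c num | id num


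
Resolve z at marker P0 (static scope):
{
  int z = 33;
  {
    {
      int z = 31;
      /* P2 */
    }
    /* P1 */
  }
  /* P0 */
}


z declared in the same block as P0
z = 33


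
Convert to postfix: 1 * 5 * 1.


Left to right (same or higher precedence on left)
Postfix: 1 5 * 1 *


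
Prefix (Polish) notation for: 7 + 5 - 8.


left-to-right (same/higher precedence on left): tree is (- (+ 7 5) 8)
Prefix: - + 7 5 8


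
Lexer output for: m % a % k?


Scan left to right, longest-match per lexeme
Tokens: ID(m), OP(%), ID(a), OP(%), ID(k)


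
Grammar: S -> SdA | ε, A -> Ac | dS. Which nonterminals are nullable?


A nonterminal is nullable iff some alternative derives ε (directly, or every symbol in it is nullable)
Nullable: {S}


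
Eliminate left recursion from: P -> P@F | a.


Left-recursive alternatives: P@F; non-recursive: a
Introduce P': P -> aP', P' -> @FP' | ε


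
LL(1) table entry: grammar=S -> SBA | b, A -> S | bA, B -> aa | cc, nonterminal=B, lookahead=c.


For [B, c]: 'c' ∈ FIRST(cc)
Entry: B -> cc


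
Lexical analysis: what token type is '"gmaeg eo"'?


Pattern: double-quoted sequence
Type: STRING_LITERAL


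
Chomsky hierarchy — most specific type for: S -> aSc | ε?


Single nonterminal LHS, but a^n c^n is not regular
Classification: Type 2 (Context-Free)


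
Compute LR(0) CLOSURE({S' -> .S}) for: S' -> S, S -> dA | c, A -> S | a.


Start: S' -> .S
For each item with dot before a nonterminal B, add B -> .γ for every B-production
Closure: [S' -> .S, S -> .dA, S -> .c]


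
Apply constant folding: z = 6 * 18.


6 * 18 = 108 at compile time
Optimized: z = 108


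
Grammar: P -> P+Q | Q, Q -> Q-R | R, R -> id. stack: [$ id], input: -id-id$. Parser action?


'id' on top is the handle for R -> id
Action: reduce (R -> id)


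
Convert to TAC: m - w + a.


Break into single-operator statements:
t1 = m - w
t2 = t1 + a


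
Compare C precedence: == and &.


'==' is equality (level 6); '&' is bitwise AND (level 5)
Higher level binds tighter
'==' has higher precedence than '&'


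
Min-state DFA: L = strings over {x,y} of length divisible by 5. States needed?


Track length mod 5: states 0..4, accept at 0
Minimal DFA: 5 states


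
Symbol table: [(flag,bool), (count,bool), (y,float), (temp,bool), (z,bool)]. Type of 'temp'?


Lookup 'temp' → type bool


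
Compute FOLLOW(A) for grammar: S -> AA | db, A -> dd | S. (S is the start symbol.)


$ ∈ FOLLOW(S). For each A -> αBβ: add FIRST(β)\{ε} to FOLLOW(B); if β nullable, add FOLLOW(A).
FOLLOW(A) = {$, d}


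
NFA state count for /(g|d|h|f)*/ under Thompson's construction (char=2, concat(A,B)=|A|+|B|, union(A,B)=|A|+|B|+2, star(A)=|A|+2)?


Syntax tree has 4 char leaf(s), 3 union(s), 1 star(s)
chars contribute 4×2 = 8; each union adds +2; each star adds +2
Total: 8 + 6 + 2 = 16 states


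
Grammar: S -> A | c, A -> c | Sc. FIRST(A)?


Per alternative of A: FIRST(c) = {c}; FIRST(Sc) = {c}
FIRST(A) = {c}


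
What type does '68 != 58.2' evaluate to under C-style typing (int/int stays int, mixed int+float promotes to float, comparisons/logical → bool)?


Operand types: int != float
Rule: comparison yields bool
Result type: bool


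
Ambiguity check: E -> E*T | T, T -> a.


precedence layered via separate nonterminal T: deterministic
Unambiguous


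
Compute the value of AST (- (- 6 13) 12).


Evaluate inner: (- 6 13) = -7
Evaluate root: (- -7 12) = -19
Result: -19


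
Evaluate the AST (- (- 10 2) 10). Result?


Evaluate inner: (- 10 2) = 8
Evaluate root: (- 8 10) = -2
Result: -2


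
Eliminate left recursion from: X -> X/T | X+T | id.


Left-recursive alternatives: X/T, X+T; non-recursive: id
Introduce X': X -> idX', X' -> /TX' | +TX' | ε


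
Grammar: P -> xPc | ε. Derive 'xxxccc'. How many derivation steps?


Derivation: P => xPc => xxPcc => xxxPccc => xxxccc
Steps: 4


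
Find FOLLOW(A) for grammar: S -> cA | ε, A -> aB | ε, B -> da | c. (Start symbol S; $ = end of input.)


$ ∈ FOLLOW(S). For each A -> αBβ: add FIRST(β)\{ε} to FOLLOW(B); if β nullable, add FOLLOW(A).
FOLLOW(A) = {$}


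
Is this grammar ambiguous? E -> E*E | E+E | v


'v*v+v' has two parse trees (no precedence encoded between * and +)
Ambiguous


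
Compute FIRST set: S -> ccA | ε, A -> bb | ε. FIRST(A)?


Per alternative of A: FIRST(bb) = {b}; FIRST(ε) = {ε}
FIRST(A) = {b, ε}


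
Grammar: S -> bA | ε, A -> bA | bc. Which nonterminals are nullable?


A nonterminal is nullable iff some alternative derives ε (directly, or every symbol in it is nullable)
Nullable: {S}


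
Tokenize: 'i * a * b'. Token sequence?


Scan left to right, longest-match per lexeme
Tokens: ID(i), OP(*), ID(a), OP(*), ID(b)


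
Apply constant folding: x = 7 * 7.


7 * 7 = 49 at compile time
Optimized: x = 49


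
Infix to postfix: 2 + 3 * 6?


* has higher precedence, evaluate 3*6 first
Postfix: 2 3 6 * +


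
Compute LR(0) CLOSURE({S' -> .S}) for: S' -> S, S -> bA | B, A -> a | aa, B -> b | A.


Start: S' -> .S
For each item with dot before a nonterminal B, add B -> .γ for every B-production
Closure: [S' -> .S, S -> .bA, S -> .B, B -> .b, B -> .A, A -> .a, A -> .aa]


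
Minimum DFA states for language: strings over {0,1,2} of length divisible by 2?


Track length mod 2: states 0..1, accept at 0
Minimal DFA: 2 states


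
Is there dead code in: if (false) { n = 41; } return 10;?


condition is constant false, so the whole block is unreachable
Dead: 'if (false) { n = 41; }'


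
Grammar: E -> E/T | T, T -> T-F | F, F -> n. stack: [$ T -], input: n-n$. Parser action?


no handle; shift 'n'
Action: shift


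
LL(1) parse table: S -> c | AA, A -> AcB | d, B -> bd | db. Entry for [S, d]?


For [S, d]: 'd' ∈ FIRST(AA)
Entry: S -> AA


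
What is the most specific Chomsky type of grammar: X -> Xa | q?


Left-linear: every RHS is a terminal or one nonterminal followed by a terminal
Classification: Type 3 (Regular)


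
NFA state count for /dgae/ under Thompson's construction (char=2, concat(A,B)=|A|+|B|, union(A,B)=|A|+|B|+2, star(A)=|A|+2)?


Syntax tree has 4 char leaf(s), 0 union(s), 0 star(s)
chars contribute 4×2 = 8; each union adds +2; each star adds +2
Total: 8 + 0 + 0 = 8 states


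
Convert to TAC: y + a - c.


Break into single-operator statements:
t1 = y + a
t2 = t1 - c


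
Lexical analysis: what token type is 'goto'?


Pattern: reserved word
Type: KEYWORD


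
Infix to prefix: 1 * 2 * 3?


left-to-right (same/higher precedence on left): tree is (* (* 1 2) 3)
Prefix: * * 1 2 3


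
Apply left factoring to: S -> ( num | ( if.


Common prefix: '('
Factored: S -> ( S', S' -> num | if


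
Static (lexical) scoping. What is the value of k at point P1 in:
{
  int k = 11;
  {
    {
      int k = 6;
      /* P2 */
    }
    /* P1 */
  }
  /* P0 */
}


P1's block does not declare k; resolves to the enclosing declaration at depth 0
k = 11


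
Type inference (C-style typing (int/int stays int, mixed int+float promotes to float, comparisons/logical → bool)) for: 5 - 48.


Operand types: int - int
Rule: mixed int/float promotes to float; int/int stays int
Result type: int


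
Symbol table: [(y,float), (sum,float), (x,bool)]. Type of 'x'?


Lookup 'x' → type bool


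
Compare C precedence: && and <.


'<' is relational (level 7); '&&' is logical AND (level 2)
Higher level binds tighter
'<' has higher precedence than '&&'


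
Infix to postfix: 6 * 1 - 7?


Left to right (same or higher precedence on left)
Postfix: 6 1 * 7 -


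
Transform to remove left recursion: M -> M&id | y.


Left-recursive alternatives: M&id; non-recursive: y
Introduce M': M -> yM', M' -> &idM' | ε


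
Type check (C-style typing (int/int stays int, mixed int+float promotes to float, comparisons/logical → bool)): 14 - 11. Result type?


Operand types: int - int
Rule: mixed int/float promotes to float; int/int stays int
Result type: int


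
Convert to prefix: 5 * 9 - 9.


left-to-right (same/higher precedence on left): tree is (- (* 5 9) 9)
Prefix: - * 5 9 9


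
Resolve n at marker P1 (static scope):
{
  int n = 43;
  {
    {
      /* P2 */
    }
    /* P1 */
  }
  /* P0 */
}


P1's block does not declare n; resolves to the enclosing declaration at depth 0
n = 43


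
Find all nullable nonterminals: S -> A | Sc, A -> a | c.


A nonterminal is nullable iff some alternative derives ε (directly, or every symbol in it is nullable)
Nullable: {}


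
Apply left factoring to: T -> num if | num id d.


Common prefix: 'num'
Factored: T -> num T', T' -> if | id d


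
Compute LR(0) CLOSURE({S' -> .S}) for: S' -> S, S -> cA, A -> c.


Start: S' -> .S
For each item with dot before a nonterminal B, add B -> .γ for every B-production
Closure: [S' -> .S, S -> .cA]


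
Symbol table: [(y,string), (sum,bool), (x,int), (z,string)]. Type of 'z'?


Lookup 'z' → type string


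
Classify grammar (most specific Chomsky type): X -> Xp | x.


Left-linear: every RHS is a terminal or one nonterminal followed by a terminal
Classification: Type 3 (Regular)


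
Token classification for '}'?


Pattern: delimiter/punctuation
Type: PUNCTUATION


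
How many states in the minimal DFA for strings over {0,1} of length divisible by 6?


Track length mod 6: states 0..5, accept at 0
Minimal DFA: 6 states


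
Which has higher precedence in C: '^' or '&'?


'&' is bitwise AND (level 5); '^' is bitwise XOR (level 4)
Higher level binds tighter
'&' has higher precedence than '^'


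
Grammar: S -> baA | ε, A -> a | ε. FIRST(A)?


Per alternative of A: FIRST(a) = {a}; FIRST(ε) = {ε}
FIRST(A) = {a, ε}


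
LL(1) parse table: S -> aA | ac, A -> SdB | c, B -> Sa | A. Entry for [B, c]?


For [B, c]: 'c' ∈ FIRST(A)
Entry: B -> A


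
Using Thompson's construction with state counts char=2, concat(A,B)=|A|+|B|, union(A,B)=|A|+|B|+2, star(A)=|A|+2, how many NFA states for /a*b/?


Syntax tree has 2 char leaf(s), 0 union(s), 1 star(s)
chars contribute 2×2 = 4; each union adds +2; each star adds +2
Total: 4 + 0 + 2 = 6 states


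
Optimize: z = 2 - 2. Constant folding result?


2 - 2 = 0 at compile time
Optimized: z = 0


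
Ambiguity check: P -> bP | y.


right-linear, alternatives start with distinct terminals 'b' vs 'y': unique leftmost derivation
Unambiguous


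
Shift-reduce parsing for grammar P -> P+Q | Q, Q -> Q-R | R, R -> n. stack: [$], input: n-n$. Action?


no handle on stack; shift 'n'
Action: shift


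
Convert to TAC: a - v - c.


Break into single-operator statements:
t1 = a - v
t2 = t1 - c


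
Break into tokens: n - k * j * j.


Scan left to right, longest-match per lexeme
Tokens: ID(n), OP(-), ID(k), OP(*), ID(j), OP(*), ID(j)


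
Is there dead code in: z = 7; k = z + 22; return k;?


z is read by k's definition; k is returned
No dead code


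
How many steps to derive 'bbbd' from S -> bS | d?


Derivation: S => bS => bbS => bbbS => bbbd
Steps: 4


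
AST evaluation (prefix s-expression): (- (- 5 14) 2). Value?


Evaluate inner: (- 5 14) = -9
Evaluate root: (- -9 2) = -11
Result: -11


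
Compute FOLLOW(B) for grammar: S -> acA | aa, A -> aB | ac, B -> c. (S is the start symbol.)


$ ∈ FOLLOW(S). For each A -> αBβ: add FIRST(β)\{ε} to FOLLOW(B); if β nullable, add FOLLOW(A).
FOLLOW(B) = {$}


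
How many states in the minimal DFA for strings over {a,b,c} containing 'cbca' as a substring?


KMP-style automaton: 4 progress states + 1 absorbing accept = 5
Minimal DFA: 5 states


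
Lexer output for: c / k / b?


Scan left to right, longest-match per lexeme
Tokens: ID(c), OP(/), ID(k), OP(/), ID(b)


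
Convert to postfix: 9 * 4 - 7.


Left to right (same or higher precedence on left)
Postfix: 9 4 * 7 -


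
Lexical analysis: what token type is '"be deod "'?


Pattern: double-quoted sequence
Type: STRING_LITERAL


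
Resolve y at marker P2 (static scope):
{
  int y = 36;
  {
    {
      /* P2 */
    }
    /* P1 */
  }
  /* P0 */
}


P2's block does not declare y; resolves to the enclosing declaration at depth 0
y = 36


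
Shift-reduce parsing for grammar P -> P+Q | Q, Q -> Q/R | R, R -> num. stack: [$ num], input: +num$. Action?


'num' on top is the handle for R -> num
Action: reduce (R -> num)


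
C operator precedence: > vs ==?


'>' is relational (level 7); '==' is equality (level 6)
Higher level binds tighter
'>' has higher precedence than '=='


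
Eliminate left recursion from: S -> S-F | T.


Left-recursive alternatives: S-F; non-recursive: T
Introduce S': S -> TS', S' -> -FS' | ε


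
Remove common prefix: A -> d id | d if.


Common prefix: 'd'
Factored: A -> d A', A' -> id | if


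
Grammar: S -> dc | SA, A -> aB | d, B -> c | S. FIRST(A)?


Per alternative of A: FIRST(aB) = {a}; FIRST(d) = {d}
FIRST(A) = {a, d}


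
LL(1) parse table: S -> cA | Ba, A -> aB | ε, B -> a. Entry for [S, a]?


For [S, a]: 'a' ∈ FIRST(Ba)
Entry: S -> Ba


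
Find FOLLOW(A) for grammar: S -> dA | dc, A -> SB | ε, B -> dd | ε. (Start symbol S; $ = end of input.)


$ ∈ FOLLOW(S). For each A -> αBβ: add FIRST(β)\{ε} to FOLLOW(B); if β nullable, add FOLLOW(A).
FOLLOW(A) = {$, d}


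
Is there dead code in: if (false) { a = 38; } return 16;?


condition is constant false, so the whole block is unreachable
Dead: 'if (false) { a = 38; }'


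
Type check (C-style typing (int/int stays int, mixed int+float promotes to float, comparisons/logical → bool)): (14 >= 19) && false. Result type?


Operand types: bool && bool
Rule: logical operators take bool operands and yield bool
Result type: bool


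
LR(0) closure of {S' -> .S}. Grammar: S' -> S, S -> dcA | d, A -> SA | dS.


Start: S' -> .S
For each item with dot before a nonterminal B, add B -> .γ for every B-production
Closure: [S' -> .S, S -> .dcA, S -> .d]


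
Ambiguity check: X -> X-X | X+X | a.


'a-a+a' has two parse trees (no precedence encoded between - and +)
Ambiguous


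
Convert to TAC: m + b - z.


Break into single-operator statements:
t1 = m + b
t2 = t1 - z


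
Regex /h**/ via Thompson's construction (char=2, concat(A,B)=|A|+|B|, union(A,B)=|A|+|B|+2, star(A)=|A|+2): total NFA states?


Syntax tree has 1 char leaf(s), 0 union(s), 2 star(s)
chars contribute 1×2 = 2; each union adds +2; each star adds +2
Total: 2 + 0 + 4 = 6 states


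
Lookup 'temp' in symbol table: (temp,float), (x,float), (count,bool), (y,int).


Lookup 'temp' → type float


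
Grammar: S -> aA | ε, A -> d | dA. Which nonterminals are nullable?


A nonterminal is nullable iff some alternative derives ε (directly, or every symbol in it is nullable)
Nullable: {S}


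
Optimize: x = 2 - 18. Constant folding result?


2 - 18 = -16 at compile time
Optimized: x = -16


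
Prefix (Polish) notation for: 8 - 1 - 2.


left-to-right (same/higher precedence on left): tree is (- (- 8 1) 2)
Prefix: - - 8 1 2


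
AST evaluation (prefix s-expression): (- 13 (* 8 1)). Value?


Evaluate inner: (* 8 1) = 8
Evaluate root: (- 13 8) = 5
Result: 5


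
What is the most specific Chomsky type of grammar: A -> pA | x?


Right-linear: every RHS is a terminal or a terminal followed by one nonterminal
Classification: Type 3 (Regular)


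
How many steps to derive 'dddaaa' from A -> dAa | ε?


Derivation: A => dAa => ddAaa => dddAaaa => dddaaa
Steps: 4


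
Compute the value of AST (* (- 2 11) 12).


Evaluate inner: (- 2 11) = -9
Evaluate root: (* -9 12) = -108
Result: -108


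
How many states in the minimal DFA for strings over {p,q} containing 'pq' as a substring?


KMP-style automaton: 2 progress states + 1 absorbing accept = 3
Minimal DFA: 3 states


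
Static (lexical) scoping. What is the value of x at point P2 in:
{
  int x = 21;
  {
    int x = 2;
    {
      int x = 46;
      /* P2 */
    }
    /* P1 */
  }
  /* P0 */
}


x declared in the same block as P2
x = 46


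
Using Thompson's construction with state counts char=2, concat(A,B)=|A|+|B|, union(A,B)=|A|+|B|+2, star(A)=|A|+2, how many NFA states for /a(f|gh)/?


Syntax tree has 4 char leaf(s), 1 union(s), 0 star(s)
chars contribute 4×2 = 8; each union adds +2; each star adds +2
Total: 8 + 2 + 0 = 10 states


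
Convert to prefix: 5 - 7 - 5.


left-to-right (same/higher precedence on left): tree is (- (- 5 7) 5)
Prefix: - - 5 7 5


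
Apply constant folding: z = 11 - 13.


11 - 13 = -2 at compile time
Optimized: z = -2


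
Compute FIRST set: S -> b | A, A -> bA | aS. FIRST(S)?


Per alternative of S: FIRST(b) = {b}; FIRST(A) = {a, b}
FIRST(S) = {a, b}


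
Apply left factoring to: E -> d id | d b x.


Common prefix: 'd'
Factored: E -> d E', E' -> id | b x


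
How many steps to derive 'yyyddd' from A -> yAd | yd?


Derivation: A => yAd => yyAdd => yyyddd
Steps: 3


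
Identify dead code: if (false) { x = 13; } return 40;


condition is constant false, so the whole block is unreachable
Dead: 'if (false) { x = 13; }'


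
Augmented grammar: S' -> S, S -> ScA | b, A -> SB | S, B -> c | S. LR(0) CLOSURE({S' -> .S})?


Start: S' -> .S
For each item with dot before a nonterminal B, add B -> .γ for every B-production
Closure: [S' -> .S, S -> .ScA, S -> .b]


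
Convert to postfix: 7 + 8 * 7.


* has higher precedence, evaluate 8*7 first
Postfix: 7 8 7 * +


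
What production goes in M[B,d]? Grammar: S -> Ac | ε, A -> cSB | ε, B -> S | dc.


For [B, d]: 'd' ∈ FIRST(dc)
Entry: B -> dc


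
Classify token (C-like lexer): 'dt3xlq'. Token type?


Pattern: letter/underscore followed by alphanumerics, not a keyword
Type: IDENTIFIER


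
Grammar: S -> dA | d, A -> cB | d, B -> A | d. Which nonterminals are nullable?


A nonterminal is nullable iff some alternative derives ε (directly, or every symbol in it is nullable)
Nullable: {}


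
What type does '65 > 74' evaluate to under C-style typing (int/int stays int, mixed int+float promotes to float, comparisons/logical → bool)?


Operand types: int > int
Rule: comparison yields bool
Result type: bool


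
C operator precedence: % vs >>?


'%' is multiplicative (level 10); '>>' is shift (level 8)
Higher level binds tighter
'%' has higher precedence than '>>'


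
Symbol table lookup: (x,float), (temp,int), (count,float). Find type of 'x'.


Lookup 'x' → type float


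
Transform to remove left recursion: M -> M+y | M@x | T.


Left-recursive alternatives: M+y, M@x; non-recursive: T
Introduce M': M -> TM', M' -> +yM' | @xM' | ε


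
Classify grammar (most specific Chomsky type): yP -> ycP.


LHS has context (more than one symbol) and |LHS| ≤ |RHS|
Classification: Type 1 (Context-Sensitive)


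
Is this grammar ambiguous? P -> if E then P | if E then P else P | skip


dangling else: 'if E then if E then skip else skip' parses two ways
Ambiguous


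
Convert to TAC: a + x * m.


Break into single-operator statements:
t1 = x * m
t2 = a + t1


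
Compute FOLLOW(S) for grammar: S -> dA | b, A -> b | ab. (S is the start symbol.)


$ ∈ FOLLOW(S). For each A -> αBβ: add FIRST(β)\{ε} to FOLLOW(B); if β nullable, add FOLLOW(A).
FOLLOW(S) = {$}


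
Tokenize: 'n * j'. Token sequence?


Scan left to right, longest-match per lexeme
Tokens: ID(n), OP(*), ID(j)


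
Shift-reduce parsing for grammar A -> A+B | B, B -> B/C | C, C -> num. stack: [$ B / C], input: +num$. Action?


handle 'B/C' on top
Action: reduce (B -> B/C)


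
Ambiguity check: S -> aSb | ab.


balanced a^n…b^n: each string has a unique parse
Unambiguous


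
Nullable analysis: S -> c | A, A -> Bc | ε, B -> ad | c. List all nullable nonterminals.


A nonterminal is nullable iff some alternative derives ε (directly, or every symbol in it is nullable)
Nullable: {A, S}


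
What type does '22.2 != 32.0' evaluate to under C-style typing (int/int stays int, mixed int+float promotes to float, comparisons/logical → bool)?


Operand types: float != float
Rule: comparison yields bool
Result type: bool


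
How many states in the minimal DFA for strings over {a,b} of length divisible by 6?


Track length mod 6: states 0..5, accept at 0
Minimal DFA: 6 states


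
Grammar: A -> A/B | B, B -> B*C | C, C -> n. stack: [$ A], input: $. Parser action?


start symbol A on stack, input exhausted
Action: accept


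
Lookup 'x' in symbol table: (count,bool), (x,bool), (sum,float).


Lookup 'x' → type bool


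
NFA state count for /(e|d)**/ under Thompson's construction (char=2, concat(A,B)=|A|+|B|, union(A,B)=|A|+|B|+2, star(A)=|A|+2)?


Syntax tree has 2 char leaf(s), 1 union(s), 2 star(s)
chars contribute 2×2 = 4; each union adds +2; each star adds +2
Total: 4 + 2 + 4 = 10 states


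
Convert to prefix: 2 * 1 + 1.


left-to-right (same/higher precedence on left): tree is (+ (* 2 1) 1)
Prefix: + * 2 1 1


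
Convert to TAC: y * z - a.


Break into single-operator statements:
t1 = y * z
t2 = t1 - a


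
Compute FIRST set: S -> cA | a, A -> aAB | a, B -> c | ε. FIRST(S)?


Per alternative of S: FIRST(cA) = {c}; FIRST(a) = {a}
FIRST(S) = {a, c}


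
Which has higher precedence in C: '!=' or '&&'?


'!=' is equality (level 6); '&&' is logical AND (level 2)
Higher level binds tighter
'!=' has higher precedence than '&&'


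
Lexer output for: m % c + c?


Scan left to right, longest-match per lexeme
Tokens: ID(m), OP(%), ID(c), OP(+), ID(c)


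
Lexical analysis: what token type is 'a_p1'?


Pattern: letter/underscore followed by alphanumerics, not a keyword
Type: IDENTIFIER


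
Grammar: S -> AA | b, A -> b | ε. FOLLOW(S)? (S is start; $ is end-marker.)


$ ∈ FOLLOW(S). For each A -> αBβ: add FIRST(β)\{ε} to FOLLOW(B); if β nullable, add FOLLOW(A).
FOLLOW(S) = {$}


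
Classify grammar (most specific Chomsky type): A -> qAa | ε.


Single nonterminal LHS, but q^n a^n is not regular
Classification: Type 2 (Context-Free)


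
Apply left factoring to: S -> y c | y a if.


Common prefix: 'y'
Factored: S -> y S', S' -> c | a if


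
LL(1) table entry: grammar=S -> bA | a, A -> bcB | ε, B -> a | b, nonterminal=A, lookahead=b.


For [A, b]: 'b' ∈ FIRST(bcB)
Entry: A -> bcB


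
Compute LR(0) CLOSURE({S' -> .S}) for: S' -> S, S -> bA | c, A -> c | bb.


Start: S' -> .S
For each item with dot before a nonterminal B, add B -> .γ for every B-production
Closure: [S' -> .S, S -> .bA, S -> .c]


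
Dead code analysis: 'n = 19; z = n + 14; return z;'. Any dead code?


n is read by z's definition; z is returned
No dead code


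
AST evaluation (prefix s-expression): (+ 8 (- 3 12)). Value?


Evaluate inner: (- 3 12) = -9
Evaluate root: (+ 8 -9) = -1
Result: -1


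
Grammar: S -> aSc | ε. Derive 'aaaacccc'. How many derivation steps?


Derivation: S => aSc => aaScc => aaaSccc => aaaaScccc => aaaacccc
Steps: 5


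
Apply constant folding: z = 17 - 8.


17 - 8 = 9 at compile time
Optimized: z = 9


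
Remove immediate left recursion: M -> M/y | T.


Left-recursive alternatives: M/y; non-recursive: T
Introduce M': M -> TM', M' -> /yM' | ε


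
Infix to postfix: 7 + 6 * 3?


* has higher precedence, evaluate 6*3 first
Postfix: 7 6 3 * +


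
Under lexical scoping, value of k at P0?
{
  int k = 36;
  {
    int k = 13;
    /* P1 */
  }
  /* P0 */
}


k declared in the same block as P0
k = 36


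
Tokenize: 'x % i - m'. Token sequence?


Scan left to right, longest-match per lexeme
Tokens: ID(x), OP(%), ID(i), OP(-), ID(m)


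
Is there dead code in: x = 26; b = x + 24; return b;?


x is read by b's definition; b is returned
No dead code


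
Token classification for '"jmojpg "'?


Pattern: double-quoted sequence
Type: STRING_LITERAL


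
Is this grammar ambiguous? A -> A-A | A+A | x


'x-x+x' has two parse trees (no precedence encoded between - and +)
Ambiguous


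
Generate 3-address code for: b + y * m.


Break into single-operator statements:
t1 = y * m
t2 = b + t1


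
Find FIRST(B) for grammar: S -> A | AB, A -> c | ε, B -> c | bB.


Per alternative of B: FIRST(c) = {c}; FIRST(bB) = {b}
FIRST(B) = {b, c}


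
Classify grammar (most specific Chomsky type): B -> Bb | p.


Left-linear: every RHS is a terminal or one nonterminal followed by a terminal
Classification: Type 3 (Regular)


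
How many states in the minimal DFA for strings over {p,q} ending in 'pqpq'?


Track the longest suffix of input matching a prefix of 'pqpq': 5 classes (prefixes of length 0..4)
Minimal DFA: 5 states


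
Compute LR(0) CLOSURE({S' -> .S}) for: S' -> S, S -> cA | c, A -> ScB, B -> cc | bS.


Start: S' -> .S
For each item with dot before a nonterminal B, add B -> .γ for every B-production
Closure: [S' -> .S, S -> .cA, S -> .c]


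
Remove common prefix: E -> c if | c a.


Common prefix: 'c'
Factored: E -> c E', E' -> if | a


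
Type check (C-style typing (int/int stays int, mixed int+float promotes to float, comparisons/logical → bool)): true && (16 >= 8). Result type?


Operand types: bool && bool
Rule: logical operators take bool operands and yield bool
Result type: bool


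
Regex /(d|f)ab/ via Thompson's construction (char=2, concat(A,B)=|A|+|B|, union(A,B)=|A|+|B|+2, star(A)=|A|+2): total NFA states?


Syntax tree has 4 char leaf(s), 1 union(s), 0 star(s)
chars contribute 4×2 = 8; each union adds +2; each star adds +2
Total: 8 + 2 + 0 = 10 states


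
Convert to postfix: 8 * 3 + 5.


Left to right (same or higher precedence on left)
Postfix: 8 3 * 5 +


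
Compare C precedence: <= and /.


'/' is multiplicative (level 10); '<=' is relational (level 7)
Higher level binds tighter
'/' has higher precedence than '<='


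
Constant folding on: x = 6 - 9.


6 - 9 = -3 at compile time
Optimized: x = -3


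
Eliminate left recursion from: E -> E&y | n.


Left-recursive alternatives: E&y; non-recursive: n
Introduce E': E -> nE', E' -> &yE' | ε


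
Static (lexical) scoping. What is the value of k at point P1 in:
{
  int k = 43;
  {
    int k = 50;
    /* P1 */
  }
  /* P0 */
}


k declared in the same block as P1
k = 50


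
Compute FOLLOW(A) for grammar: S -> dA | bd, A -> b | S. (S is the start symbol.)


$ ∈ FOLLOW(S). For each A -> αBβ: add FIRST(β)\{ε} to FOLLOW(B); if β nullable, add FOLLOW(A).
FOLLOW(A) = {$}


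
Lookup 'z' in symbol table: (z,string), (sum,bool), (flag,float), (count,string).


Lookup 'z' → type string


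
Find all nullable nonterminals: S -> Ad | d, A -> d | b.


A nonterminal is nullable iff some alternative derives ε (directly, or every symbol in it is nullable)
Nullable: {}


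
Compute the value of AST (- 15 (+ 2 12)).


Evaluate inner: (+ 2 12) = 14
Evaluate root: (- 15 14) = 1
Result: 1


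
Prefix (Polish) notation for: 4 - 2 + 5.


left-to-right (same/higher precedence on left): tree is (+ (- 4 2) 5)
Prefix: + - 4 2 5


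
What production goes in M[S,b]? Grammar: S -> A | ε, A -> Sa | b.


For [S, b]: 'b' ∈ FIRST(A)
Entry: S -> A


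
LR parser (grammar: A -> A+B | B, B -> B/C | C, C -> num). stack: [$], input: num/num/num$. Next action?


no handle on stack; shift 'num'
Action: shift


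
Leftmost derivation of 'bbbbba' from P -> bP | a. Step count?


Derivation: P => bP => bbP => bbbP => bbbbP => bbbbbP => bbbbba
Steps: 6


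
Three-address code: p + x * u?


Break into single-operator statements:
t1 = x * u
t2 = p + t1


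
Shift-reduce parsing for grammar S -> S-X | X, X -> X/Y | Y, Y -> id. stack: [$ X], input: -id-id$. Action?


lookahead ∉ {/} so X won't extend; reduce S -> X
Action: reduce (S -> X)


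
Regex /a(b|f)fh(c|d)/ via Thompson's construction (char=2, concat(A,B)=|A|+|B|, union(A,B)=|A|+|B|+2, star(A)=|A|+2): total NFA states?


Syntax tree has 7 char leaf(s), 2 union(s), 0 star(s)
chars contribute 7×2 = 14; each union adds +2; each star adds +2
Total: 14 + 4 + 0 = 18 states


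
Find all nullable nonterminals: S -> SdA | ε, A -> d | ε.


A nonterminal is nullable iff some alternative derives ε (directly, or every symbol in it is nullable)
Nullable: {A, S}
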